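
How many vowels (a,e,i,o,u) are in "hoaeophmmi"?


Input: hoaeophmmi
Checking each character:
  'h' at position 0: consonant
  'o' at position 1: vowel (running total: 1)
  'a' at position 2: vowel (running total: 2)
  'e' at position 3: vowel (running total: 3)
  'o' at position 4: vowel (running total: 4)
  'p' at position 5: consonant
  'h' at position 6: consonant
  'm' at position 7: consonant
  'm' at position 8: consonant
  'i' at position 9: vowel (running total: 5)
Total vowels: 5

5


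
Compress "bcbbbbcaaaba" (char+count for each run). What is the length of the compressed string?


Input: bcbbbbcaaaba
Runs:
  'b' x 1 => "b1"
  'c' x 1 => "c1"
  'b' x 4 => "b4"
  'c' x 1 => "c1"
  'a' x 3 => "a3"
  'b' x 1 => "b1"
  'a' x 1 => "a1"
Compressed: "b1c1b4c1a3b1a1"
Compressed length: 14

14


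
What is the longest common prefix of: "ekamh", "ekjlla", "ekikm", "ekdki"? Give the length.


Words: ekamh, ekjlla, ekikm, ekdki
  Position 0: all 'e' => match
  Position 1: all 'k' => match
  Position 2: ('a', 'j', 'i', 'd') => mismatch, stop
LCP = "ek" (length 2)

2


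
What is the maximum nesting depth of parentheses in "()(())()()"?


Input: "()(())()()"
Tracking depth:
  Position 0 '(': depth becomes 1
  Position 1 ')': depth becomes 0
  Position 2 '(': depth becomes 1
  Position 3 '(': depth becomes 2
  Position 4 ')': depth becomes 1
  Position 5 ')': depth becomes 0
  Position 6 '(': depth becomes 1
  Position 7 ')': depth becomes 0
  Position 8 '(': depth becomes 1
  Position 9 ')': depth becomes 0
Maximum depth reached: 2

2


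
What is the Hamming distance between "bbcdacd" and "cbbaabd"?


Comparing "bbcdacd" and "cbbaabd" position by position:
  Position 0: 'b' vs 'c' => differ
  Position 1: 'b' vs 'b' => same
  Position 2: 'c' vs 'b' => differ
  Position 3: 'd' vs 'a' => differ
  Position 4: 'a' vs 'a' => same
  Position 5: 'c' vs 'b' => differ
  Position 6: 'd' vs 'd' => same
Total differences (Hamming distance): 4

4


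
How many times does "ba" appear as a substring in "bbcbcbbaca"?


Searching for "ba" in "bbcbcbbaca"
Scanning each position:
  Position 0: "bb" => no
  Position 1: "bc" => no
  Position 2: "cb" => no
  Position 3: "bc" => no
  Position 4: "cb" => no
  Position 5: "bb" => no
  Position 6: "ba" => MATCH
  Position 7: "ac" => no
  Position 8: "ca" => no
Total occurrences: 1

1


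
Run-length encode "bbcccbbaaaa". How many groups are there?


Input: bbcccbbaaaa
Scanning for consecutive runs:
  Group 1: 'b' x 2 (positions 0-1)
  Group 2: 'c' x 3 (positions 2-4)
  Group 3: 'b' x 2 (positions 5-6)
  Group 4: 'a' x 4 (positions 7-10)
Total groups: 4

4


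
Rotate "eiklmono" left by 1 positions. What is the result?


Input: "eiklmono", rotate left by 1
First 1 characters: "e"
Remaining characters: "iklmono"
Concatenate remaining + first: "iklmono" + "e" = "iklmonoe"

iklmonoe


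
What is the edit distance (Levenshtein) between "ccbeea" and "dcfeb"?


Computing edit distance: "ccbeea" -> "dcfeb"
DP table:
           d    c    f    e    b
      0    1    2    3    4    5
  c   1    1    1    2    3    4
  c   2    2    1    2    3    4
  b   3    3    2    2    3    3
  e   4    4    3    3    2    3
  e   5    5    4    4    3    3
  a   6    6    5    5    4    4
Edit distance = dp[6][5] = 4

4


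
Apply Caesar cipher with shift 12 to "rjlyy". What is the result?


Caesar cipher: shift "rjlyy" by 12
  'r' (pos 17) + 12 = pos 3 = 'd'
  'j' (pos 9) + 12 = pos 21 = 'v'
  'l' (pos 11) + 12 = pos 23 = 'x'
  'y' (pos 24) + 12 = pos 10 = 'k'
  'y' (pos 24) + 12 = pos 10 = 'k'
Result: dvxkk

dvxkk


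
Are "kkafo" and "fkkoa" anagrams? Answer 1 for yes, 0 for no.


Strings: "kkafo", "fkkoa"
Sorted first:  afkko
Sorted second: afkko
Sorted forms match => anagrams

1


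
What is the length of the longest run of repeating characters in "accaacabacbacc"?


Input: "accaacabacbacc"
Scanning for longest run:
  Position 1 ('c'): new char, reset run to 1
  Position 2 ('c'): continues run of 'c', length=2
  Position 3 ('a'): new char, reset run to 1
  Position 4 ('a'): continues run of 'a', length=2
  Position 5 ('c'): new char, reset run to 1
  Position 6 ('a'): new char, reset run to 1
  Position 7 ('b'): new char, reset run to 1
  Position 8 ('a'): new char, reset run to 1
  Position 9 ('c'): new char, reset run to 1
  Position 10 ('b'): new char, reset run to 1
  Position 11 ('a'): new char, reset run to 1
  Position 12 ('c'): new char, reset run to 1
  Position 13 ('c'): continues run of 'c', length=2
Longest run: 'c' with length 2

2


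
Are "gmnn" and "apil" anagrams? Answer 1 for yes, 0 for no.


Strings: "gmnn", "apil"
Sorted first:  gmnn
Sorted second: ailp
Differ at position 0: 'g' vs 'a' => not anagrams

0


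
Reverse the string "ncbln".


Input: ncbln
Reading characters right to left:
  Position 4: 'n'
  Position 3: 'l'
  Position 2: 'b'
  Position 1: 'c'
  Position 0: 'n'
Reversed: nlbcn

nlbcn


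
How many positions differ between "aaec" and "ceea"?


Comparing "aaec" and "ceea" position by position:
  Position 0: 'a' vs 'c' => DIFFER
  Position 1: 'a' vs 'e' => DIFFER
  Position 2: 'e' vs 'e' => same
  Position 3: 'c' vs 'a' => DIFFER
Positions that differ: 3

3


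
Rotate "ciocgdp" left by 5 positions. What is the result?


Input: "ciocgdp", rotate left by 5
First 5 characters: "ciocg"
Remaining characters: "dp"
Concatenate remaining + first: "dp" + "ciocg" = "dpciocg"

dpciocg


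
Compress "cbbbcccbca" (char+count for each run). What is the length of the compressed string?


Input: cbbbcccbca
Runs:
  'c' x 1 => "c1"
  'b' x 3 => "b3"
  'c' x 3 => "c3"
  'b' x 1 => "b1"
  'c' x 1 => "c1"
  'a' x 1 => "a1"
Compressed: "c1b3c3b1c1a1"
Compressed length: 12

12


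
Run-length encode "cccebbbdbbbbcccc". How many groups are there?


Input: cccebbbdbbbbcccc
Scanning for consecutive runs:
  Group 1: 'c' x 3 (positions 0-2)
  Group 2: 'e' x 1 (positions 3-3)
  Group 3: 'b' x 3 (positions 4-6)
  Group 4: 'd' x 1 (positions 7-7)
  Group 5: 'b' x 4 (positions 8-11)
  Group 6: 'c' x 4 (positions 12-15)
Total groups: 6

6


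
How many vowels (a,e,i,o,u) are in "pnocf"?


Input: pnocf
Checking each character:
  'p' at position 0: consonant
  'n' at position 1: consonant
  'o' at position 2: vowel (running total: 1)
  'c' at position 3: consonant
  'f' at position 4: consonant
Total vowels: 1

1


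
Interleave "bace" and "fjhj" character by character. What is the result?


Interleaving "bace" and "fjhj":
  Position 0: 'b' from first, 'f' from second => "bf"
  Position 1: 'a' from first, 'j' from second => "aj"
  Position 2: 'c' from first, 'h' from second => "ch"
  Position 3: 'e' from first, 'j' from second => "ej"
Result: bfajchej

bfajchej


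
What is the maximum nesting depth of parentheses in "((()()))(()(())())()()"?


Input: "((()()))(()(())())()()"
Tracking depth:
  Position 0 '(': depth becomes 1
  Position 1 '(': depth becomes 2
  Position 2 '(': depth becomes 3
  Position 3 ')': depth becomes 2
  Position 4 '(': depth becomes 3
  Position 5 ')': depth becomes 2
  Position 6 ')': depth becomes 1
  Position 7 ')': depth becomes 0
  Position 8 '(': depth becomes 1
  Position 9 '(': depth becomes 2
  Position 10 ')': depth becomes 1
  Position 11 '(': depth becomes 2
  Position 12 '(': depth becomes 3
  Position 13 ')': depth becomes 2
  Position 14 ')': depth becomes 1
  Position 15 '(': depth becomes 2
  Position 16 ')': depth becomes 1
  Position 17 ')': depth becomes 0
  Position 18 '(': depth becomes 1
  Position 19 ')': depth becomes 0
  Position 20 '(': depth becomes 1
  Position 21 ')': depth becomes 0
Maximum depth reached: 3

3


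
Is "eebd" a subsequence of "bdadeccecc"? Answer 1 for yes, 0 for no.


Check if "eebd" is a subsequence of "bdadeccecc"
Greedy scan:
  Position 0 ('b'): no match needed
  Position 1 ('d'): no match needed
  Position 2 ('a'): no match needed
  Position 3 ('d'): no match needed
  Position 4 ('e'): matches sub[0] = 'e'
  Position 5 ('c'): no match needed
  Position 6 ('c'): no match needed
  Position 7 ('e'): matches sub[1] = 'e'
  Position 8 ('c'): no match needed
  Position 9 ('c'): no match needed
Only matched 2/4 characters => not a subsequence

0


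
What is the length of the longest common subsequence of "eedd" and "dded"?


LCS of "eedd" and "dded"
DP table:
           d    d    e    d
      0    0    0    0    0
  e   0    0    0    1    1
  e   0    0    0    1    1
  d   0    1    1    1    2
  d   0    1    2    2    2
LCS length = dp[4][4] = 2

2


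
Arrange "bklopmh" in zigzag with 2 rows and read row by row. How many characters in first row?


Zigzag "bklopmh" into 2 rows:
Placing characters:
  'b' => row 0
  'k' => row 1
  'l' => row 0
  'o' => row 1
  'p' => row 0
  'm' => row 1
  'h' => row 0
Rows:
  Row 0: "blph"
  Row 1: "kom"
First row length: 4

4


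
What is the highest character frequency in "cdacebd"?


Input: cdacebd
Character counts:
  'a': 1
  'b': 1
  'c': 2
  'd': 2
  'e': 1
Maximum frequency: 2

2


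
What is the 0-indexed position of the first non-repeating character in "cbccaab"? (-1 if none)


Input: cbccaab
Character frequencies:
  'a': 2
  'b': 2
  'c': 3
Scanning left to right for freq == 1:
  Position 0 ('c'): freq=3, skip
  Position 1 ('b'): freq=2, skip
  Position 2 ('c'): freq=3, skip
  Position 3 ('c'): freq=3, skip
  Position 4 ('a'): freq=2, skip
  Position 5 ('a'): freq=2, skip
  Position 6 ('b'): freq=2, skip
  No unique character found => answer = -1

-1


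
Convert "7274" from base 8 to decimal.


Input: "7274" in base 8
Positional expansion:
  Digit '7' (value 7) x 8^3 = 3584
  Digit '2' (value 2) x 8^2 = 128
  Digit '7' (value 7) x 8^1 = 56
  Digit '4' (value 4) x 8^0 = 4
Sum = 3772

3772


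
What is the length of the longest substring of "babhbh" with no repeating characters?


Input: "babhbh"
Sliding window (track last position of each char):
  Position 0 ('b'): window [0,0] length 1 -- new best
  Position 1 ('a'): window [0,1] length 2 -- new best
  Position 2 ('b'): repeat (last at 0), move window start to 1
  Position 2 ('b'): window [1,2] length 2
  Position 3 ('h'): window [1,3] length 3 -- new best
  Position 4 ('b'): repeat (last at 2), move window start to 3
  Position 4 ('b'): window [3,4] length 2
  Position 5 ('h'): repeat (last at 3), move window start to 4
  Position 5 ('h'): window [4,5] length 2
Longest substring with no repeats: "abh" with length 3

3


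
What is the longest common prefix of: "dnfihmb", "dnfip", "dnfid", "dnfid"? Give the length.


Words: dnfihmb, dnfip, dnfid, dnfid
  Position 0: all 'd' => match
  Position 1: all 'n' => match
  Position 2: all 'f' => match
  Position 3: all 'i' => match
  Position 4: ('h', 'p', 'd', 'd') => mismatch, stop
LCP = "dnfi" (length 4)

4


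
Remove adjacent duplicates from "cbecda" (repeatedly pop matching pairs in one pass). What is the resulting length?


Input: cbecda
Stack-based adjacent duplicate removal:
  Read 'c': push. Stack: c
  Read 'b': push. Stack: cb
  Read 'e': push. Stack: cbe
  Read 'c': push. Stack: cbec
  Read 'd': push. Stack: cbecd
  Read 'a': push. Stack: cbecda
Final stack: "cbecda" (length 6)

6


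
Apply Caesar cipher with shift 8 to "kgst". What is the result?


Caesar cipher: shift "kgst" by 8
  'k' (pos 10) + 8 = pos 18 = 's'
  'g' (pos 6) + 8 = pos 14 = 'o'
  's' (pos 18) + 8 = pos 0 = 'a'
  't' (pos 19) + 8 = pos 1 = 'b'
Result: soab

soab


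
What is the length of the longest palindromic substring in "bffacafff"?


Input: "bffacafff"
Checking substrings for palindromes:
  [1:8] "ffacaff" (len 7) => palindrome
  [2:7] "facaf" (len 5) => palindrome
  [3:6] "aca" (len 3) => palindrome
  [6:9] "fff" (len 3) => palindrome
  [1:3] "ff" (len 2) => palindrome
  [6:8] "ff" (len 2) => palindrome
Longest palindromic substring: "ffacaff" with length 7

7


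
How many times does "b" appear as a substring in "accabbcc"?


Searching for "b" in "accabbcc"
Scanning each position:
  Position 0: "a" => no
  Position 1: "c" => no
  Position 2: "c" => no
  Position 3: "a" => no
  Position 4: "b" => MATCH
  Position 5: "b" => MATCH
  Position 6: "c" => no
  Position 7: "c" => no
Total occurrences: 2

2


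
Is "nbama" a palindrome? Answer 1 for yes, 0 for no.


Input: nbama
Reversed: amabn
  Compare pos 0 ('n') with pos 4 ('a'): MISMATCH
  Compare pos 1 ('b') with pos 3 ('m'): MISMATCH
Result: not a palindrome

0


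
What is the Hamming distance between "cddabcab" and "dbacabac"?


Comparing "cddabcab" and "dbacabac" position by position:
  Position 0: 'c' vs 'd' => differ
  Position 1: 'd' vs 'b' => differ
  Position 2: 'd' vs 'a' => differ
  Position 3: 'a' vs 'c' => differ
  Position 4: 'b' vs 'a' => differ
  Position 5: 'c' vs 'b' => differ
  Position 6: 'a' vs 'a' => same
  Position 7: 'b' vs 'c' => differ
Total differences (Hamming distance): 7

7


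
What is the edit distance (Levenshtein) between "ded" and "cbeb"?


Computing edit distance: "ded" -> "cbeb"
DP table:
           c    b    e    b
      0    1    2    3    4
  d   1    1    2    3    4
  e   2    2    2    2    3
  d   3    3    3    3    3
Edit distance = dp[3][4] = 3

3


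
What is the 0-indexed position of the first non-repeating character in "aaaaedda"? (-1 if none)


Input: aaaaedda
Character frequencies:
  'a': 5
  'd': 2
  'e': 1
Scanning left to right for freq == 1:
  Position 0 ('a'): freq=5, skip
  Position 1 ('a'): freq=5, skip
  Position 2 ('a'): freq=5, skip
  Position 3 ('a'): freq=5, skip
  Position 4 ('e'): unique! => answer = 4

4


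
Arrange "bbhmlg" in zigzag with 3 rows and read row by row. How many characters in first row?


Zigzag "bbhmlg" into 3 rows:
Placing characters:
  'b' => row 0
  'b' => row 1
  'h' => row 2
  'm' => row 1
  'l' => row 0
  'g' => row 1
Rows:
  Row 0: "bl"
  Row 1: "bmg"
  Row 2: "h"
First row length: 2

2


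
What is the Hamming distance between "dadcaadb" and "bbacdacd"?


Comparing "dadcaadb" and "bbacdacd" position by position:
  Position 0: 'd' vs 'b' => differ
  Position 1: 'a' vs 'b' => differ
  Position 2: 'd' vs 'a' => differ
  Position 3: 'c' vs 'c' => same
  Position 4: 'a' vs 'd' => differ
  Position 5: 'a' vs 'a' => same
  Position 6: 'd' vs 'c' => differ
  Position 7: 'b' vs 'd' => differ
Total differences (Hamming distance): 6

6


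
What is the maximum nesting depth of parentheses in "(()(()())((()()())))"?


Input: "(()(()())((()()())))"
Tracking depth:
  Position 0 '(': depth becomes 1
  Position 1 '(': depth becomes 2
  Position 2 ')': depth becomes 1
  Position 3 '(': depth becomes 2
  Position 4 '(': depth becomes 3
  Position 5 ')': depth becomes 2
  Position 6 '(': depth becomes 3
  Position 7 ')': depth becomes 2
  Position 8 ')': depth becomes 1
  Position 9 '(': depth becomes 2
  Position 10 '(': depth becomes 3
  Position 11 '(': depth becomes 4
  Position 12 ')': depth becomes 3
  Position 13 '(': depth becomes 4
  Position 14 ')': depth becomes 3
  Position 15 '(': depth becomes 4
  Position 16 ')': depth becomes 3
  Position 17 ')': depth becomes 2
  Position 18 ')': depth becomes 1
  Position 19 ')': depth becomes 0
Maximum depth reached: 4

4


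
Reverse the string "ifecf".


Input: ifecf
Reading characters right to left:
  Position 4: 'f'
  Position 3: 'c'
  Position 2: 'e'
  Position 1: 'f'
  Position 0: 'i'
Reversed: fcefi

fcefi


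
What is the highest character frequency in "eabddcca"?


Input: eabddcca
Character counts:
  'a': 2
  'b': 1
  'c': 2
  'd': 2
  'e': 1
Maximum frequency: 2

2


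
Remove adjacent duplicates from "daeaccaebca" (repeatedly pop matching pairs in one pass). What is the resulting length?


Input: daeaccaebca
Stack-based adjacent duplicate removal:
  Read 'd': push. Stack: d
  Read 'a': push. Stack: da
  Read 'e': push. Stack: dae
  Read 'a': push. Stack: daea
  Read 'c': push. Stack: daeac
  Read 'c': matches stack top 'c' => pop. Stack: daea
  Read 'a': matches stack top 'a' => pop. Stack: dae
  Read 'e': matches stack top 'e' => pop. Stack: da
  Read 'b': push. Stack: dab
  Read 'c': push. Stack: dabc
  Read 'a': push. Stack: dabca
Final stack: "dabca" (length 5)

5


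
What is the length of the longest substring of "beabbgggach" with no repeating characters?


Input: "beabbgggach"
Sliding window (track last position of each char):
  Position 0 ('b'): window [0,0] length 1 -- new best
  Position 1 ('e'): window [0,1] length 2 -- new best
  Position 2 ('a'): window [0,2] length 3 -- new best
  Position 3 ('b'): repeat (last at 0), move window start to 1
  Position 3 ('b'): window [1,3] length 3
  Position 4 ('b'): repeat (last at 3), move window start to 4
  Position 4 ('b'): window [4,4] length 1
  Position 5 ('g'): window [4,5] length 2
  Position 6 ('g'): repeat (last at 5), move window start to 6
  Position 6 ('g'): window [6,6] length 1
  Position 7 ('g'): repeat (last at 6), move window start to 7
  Position 7 ('g'): window [7,7] length 1
  Position 8 ('a'): window [7,8] length 2
  Position 9 ('c'): window [7,9] length 3
  Position 10 ('h'): window [7,10] length 4 -- new best
Longest substring with no repeats: "gach" with length 4

4


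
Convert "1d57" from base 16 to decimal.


Input: "1d57" in base 16
Positional expansion:
  Digit '1' (value 1) x 16^3 = 4096
  Digit 'd' (value 13) x 16^2 = 3328
  Digit '5' (value 5) x 16^1 = 80
  Digit '7' (value 7) x 16^0 = 7
Sum = 7511

7511


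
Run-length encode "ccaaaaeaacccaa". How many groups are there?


Input: ccaaaaeaacccaa
Scanning for consecutive runs:
  Group 1: 'c' x 2 (positions 0-1)
  Group 2: 'a' x 4 (positions 2-5)
  Group 3: 'e' x 1 (positions 6-6)
  Group 4: 'a' x 2 (positions 7-8)
  Group 5: 'c' x 3 (positions 9-11)
  Group 6: 'a' x 2 (positions 12-13)
Total groups: 6

6


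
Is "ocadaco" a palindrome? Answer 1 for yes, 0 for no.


Input: ocadaco
Reversed: ocadaco
  Compare pos 0 ('o') with pos 6 ('o'): match
  Compare pos 1 ('c') with pos 5 ('c'): match
  Compare pos 2 ('a') with pos 4 ('a'): match
Result: palindrome

1


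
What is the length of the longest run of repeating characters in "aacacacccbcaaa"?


Input: "aacacacccbcaaa"
Scanning for longest run:
  Position 1 ('a'): continues run of 'a', length=2
  Position 2 ('c'): new char, reset run to 1
  Position 3 ('a'): new char, reset run to 1
  Position 4 ('c'): new char, reset run to 1
  Position 5 ('a'): new char, reset run to 1
  Position 6 ('c'): new char, reset run to 1
  Position 7 ('c'): continues run of 'c', length=2
  Position 8 ('c'): continues run of 'c', length=3
  Position 9 ('b'): new char, reset run to 1
  Position 10 ('c'): new char, reset run to 1
  Position 11 ('a'): new char, reset run to 1
  Position 12 ('a'): continues run of 'a', length=2
  Position 13 ('a'): continues run of 'a', length=3
Longest run: 'c' with length 3

3


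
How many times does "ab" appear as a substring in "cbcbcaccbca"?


Searching for "ab" in "cbcbcaccbca"
Scanning each position:
  Position 0: "cb" => no
  Position 1: "bc" => no
  Position 2: "cb" => no
  Position 3: "bc" => no
  Position 4: "ca" => no
  Position 5: "ac" => no
  Position 6: "cc" => no
  Position 7: "cb" => no
  Position 8: "bc" => no
  Position 9: "ca" => no
Total occurrences: 0

0


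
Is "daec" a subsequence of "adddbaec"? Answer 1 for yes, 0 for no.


Check if "daec" is a subsequence of "adddbaec"
Greedy scan:
  Position 0 ('a'): no match needed
  Position 1 ('d'): matches sub[0] = 'd'
  Position 2 ('d'): no match needed
  Position 3 ('d'): no match needed
  Position 4 ('b'): no match needed
  Position 5 ('a'): matches sub[1] = 'a'
  Position 6 ('e'): matches sub[2] = 'e'
  Position 7 ('c'): matches sub[3] = 'c'
All 4 characters matched => is a subsequence

1


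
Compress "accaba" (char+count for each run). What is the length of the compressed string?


Input: accaba
Runs:
  'a' x 1 => "a1"
  'c' x 2 => "c2"
  'a' x 1 => "a1"
  'b' x 1 => "b1"
  'a' x 1 => "a1"
Compressed: "a1c2a1b1a1"
Compressed length: 10

10


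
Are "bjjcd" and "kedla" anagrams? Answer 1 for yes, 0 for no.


Strings: "bjjcd", "kedla"
Sorted first:  bcdjj
Sorted second: adekl
Differ at position 0: 'b' vs 'a' => not anagrams

0


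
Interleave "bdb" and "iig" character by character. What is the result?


Interleaving "bdb" and "iig":
  Position 0: 'b' from first, 'i' from second => "bi"
  Position 1: 'd' from first, 'i' from second => "di"
  Position 2: 'b' from first, 'g' from second => "bg"
Result: bidibg

bidibg


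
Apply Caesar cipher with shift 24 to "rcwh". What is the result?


Caesar cipher: shift "rcwh" by 24
  'r' (pos 17) + 24 = pos 15 = 'p'
  'c' (pos 2) + 24 = pos 0 = 'a'
  'w' (pos 22) + 24 = pos 20 = 'u'
  'h' (pos 7) + 24 = pos 5 = 'f'
Result: pauf

pauf


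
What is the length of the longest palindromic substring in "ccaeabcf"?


Input: "ccaeabcf"
Checking substrings for palindromes:
  [2:5] "aea" (len 3) => palindrome
  [0:2] "cc" (len 2) => palindrome
Longest palindromic substring: "aea" with length 3

3


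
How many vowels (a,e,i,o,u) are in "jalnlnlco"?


Input: jalnlnlco
Checking each character:
  'j' at position 0: consonant
  'a' at position 1: vowel (running total: 1)
  'l' at position 2: consonant
  'n' at position 3: consonant
  'l' at position 4: consonant
  'n' at position 5: consonant
  'l' at position 6: consonant
  'c' at position 7: consonant
  'o' at position 8: vowel (running total: 2)
Total vowels: 2

2


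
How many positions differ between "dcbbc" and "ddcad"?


Comparing "dcbbc" and "ddcad" position by position:
  Position 0: 'd' vs 'd' => same
  Position 1: 'c' vs 'd' => DIFFER
  Position 2: 'b' vs 'c' => DIFFER
  Position 3: 'b' vs 'a' => DIFFER
  Position 4: 'c' vs 'd' => DIFFER
Positions that differ: 4

4


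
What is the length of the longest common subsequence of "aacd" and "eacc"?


LCS of "aacd" and "eacc"
DP table:
           e    a    c    c
      0    0    0    0    0
  a   0    0    1    1    1
  a   0    0    1    1    1
  c   0    0    1    2    2
  d   0    0    1    2    2
LCS length = dp[4][4] = 2

2


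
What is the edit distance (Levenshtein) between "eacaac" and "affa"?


Computing edit distance: "eacaac" -> "affa"
DP table:
           a    f    f    a
      0    1    2    3    4
  e   1    1    2    3    4
  a   2    1    2    3    3
  c   3    2    2    3    4
  a   4    3    3    3    3
  a   5    4    4    4    3
  c   6    5    5    5    4
Edit distance = dp[6][4] = 4

4


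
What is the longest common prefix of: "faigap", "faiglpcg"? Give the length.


Words: faigap, faiglpcg
  Position 0: all 'f' => match
  Position 1: all 'a' => match
  Position 2: all 'i' => match
  Position 3: all 'g' => match
  Position 4: ('a', 'l') => mismatch, stop
LCP = "faig" (length 4)

4


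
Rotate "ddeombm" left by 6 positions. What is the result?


Input: "ddeombm", rotate left by 6
First 6 characters: "ddeomb"
Remaining characters: "m"
Concatenate remaining + first: "m" + "ddeomb" = "mddeomb"

mddeomb


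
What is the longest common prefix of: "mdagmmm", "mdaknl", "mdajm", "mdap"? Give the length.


Words: mdagmmm, mdaknl, mdajm, mdap
  Position 0: all 'm' => match
  Position 1: all 'd' => match
  Position 2: all 'a' => match
  Position 3: ('g', 'k', 'j', 'p') => mismatch, stop
LCP = "mda" (length 3)

3


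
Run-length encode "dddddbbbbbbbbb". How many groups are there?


Input: dddddbbbbbbbbb
Scanning for consecutive runs:
  Group 1: 'd' x 5 (positions 0-4)
  Group 2: 'b' x 9 (positions 5-13)
Total groups: 2

2


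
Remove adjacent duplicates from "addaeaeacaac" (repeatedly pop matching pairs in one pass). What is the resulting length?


Input: addaeaeacaac
Stack-based adjacent duplicate removal:
  Read 'a': push. Stack: a
  Read 'd': push. Stack: ad
  Read 'd': matches stack top 'd' => pop. Stack: a
  Read 'a': matches stack top 'a' => pop. Stack: (empty)
  Read 'e': push. Stack: e
  Read 'a': push. Stack: ea
  Read 'e': push. Stack: eae
  Read 'a': push. Stack: eaea
  Read 'c': push. Stack: eaeac
  Read 'a': push. Stack: eaeaca
  Read 'a': matches stack top 'a' => pop. Stack: eaeac
  Read 'c': matches stack top 'c' => pop. Stack: eaea
Final stack: "eaea" (length 4)

4


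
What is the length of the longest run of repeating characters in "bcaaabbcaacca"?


Input: "bcaaabbcaacca"
Scanning for longest run:
  Position 1 ('c'): new char, reset run to 1
  Position 2 ('a'): new char, reset run to 1
  Position 3 ('a'): continues run of 'a', length=2
  Position 4 ('a'): continues run of 'a', length=3
  Position 5 ('b'): new char, reset run to 1
  Position 6 ('b'): continues run of 'b', length=2
  Position 7 ('c'): new char, reset run to 1
  Position 8 ('a'): new char, reset run to 1
  Position 9 ('a'): continues run of 'a', length=2
  Position 10 ('c'): new char, reset run to 1
  Position 11 ('c'): continues run of 'c', length=2
  Position 12 ('a'): new char, reset run to 1
Longest run: 'a' with length 3

3


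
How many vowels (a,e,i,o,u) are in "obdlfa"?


Input: obdlfa
Checking each character:
  'o' at position 0: vowel (running total: 1)
  'b' at position 1: consonant
  'd' at position 2: consonant
  'l' at position 3: consonant
  'f' at position 4: consonant
  'a' at position 5: vowel (running total: 2)
Total vowels: 2

2


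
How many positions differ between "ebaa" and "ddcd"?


Comparing "ebaa" and "ddcd" position by position:
  Position 0: 'e' vs 'd' => DIFFER
  Position 1: 'b' vs 'd' => DIFFER
  Position 2: 'a' vs 'c' => DIFFER
  Position 3: 'a' vs 'd' => DIFFER
Positions that differ: 4

4


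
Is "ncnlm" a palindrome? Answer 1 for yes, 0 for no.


Input: ncnlm
Reversed: mlncn
  Compare pos 0 ('n') with pos 4 ('m'): MISMATCH
  Compare pos 1 ('c') with pos 3 ('l'): MISMATCH
Result: not a palindrome

0


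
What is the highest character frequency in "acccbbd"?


Input: acccbbd
Character counts:
  'a': 1
  'b': 2
  'c': 3
  'd': 1
Maximum frequency: 3

3


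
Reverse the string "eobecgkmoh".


Input: eobecgkmoh
Reading characters right to left:
  Position 9: 'h'
  Position 8: 'o'
  Position 7: 'm'
  Position 6: 'k'
  Position 5: 'g'
  Position 4: 'c'
  Position 3: 'e'
  Position 2: 'b'
  Position 1: 'o'
  Position 0: 'e'
Reversed: homkgceboe

homkgceboe


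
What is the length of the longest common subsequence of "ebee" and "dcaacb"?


LCS of "ebee" and "dcaacb"
DP table:
           d    c    a    a    c    b
      0    0    0    0    0    0    0
  e   0    0    0    0    0    0    0
  b   0    0    0    0    0    0    1
  e   0    0    0    0    0    0    1
  e   0    0    0    0    0    0    1
LCS length = dp[4][6] = 1

1


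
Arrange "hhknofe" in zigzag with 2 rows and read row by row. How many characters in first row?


Zigzag "hhknofe" into 2 rows:
Placing characters:
  'h' => row 0
  'h' => row 1
  'k' => row 0
  'n' => row 1
  'o' => row 0
  'f' => row 1
  'e' => row 0
Rows:
  Row 0: "hkoe"
  Row 1: "hnf"
First row length: 4

4


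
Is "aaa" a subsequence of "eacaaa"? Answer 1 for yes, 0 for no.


Check if "aaa" is a subsequence of "eacaaa"
Greedy scan:
  Position 0 ('e'): no match needed
  Position 1 ('a'): matches sub[0] = 'a'
  Position 2 ('c'): no match needed
  Position 3 ('a'): matches sub[1] = 'a'
  Position 4 ('a'): matches sub[2] = 'a'
  Position 5 ('a'): no match needed
All 3 characters matched => is a subsequence

1


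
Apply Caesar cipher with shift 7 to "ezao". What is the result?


Caesar cipher: shift "ezao" by 7
  'e' (pos 4) + 7 = pos 11 = 'l'
  'z' (pos 25) + 7 = pos 6 = 'g'
  'a' (pos 0) + 7 = pos 7 = 'h'
  'o' (pos 14) + 7 = pos 21 = 'v'
Result: lghv

lghv


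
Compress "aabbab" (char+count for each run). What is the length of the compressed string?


Input: aabbab
Runs:
  'a' x 2 => "a2"
  'b' x 2 => "b2"
  'a' x 1 => "a1"
  'b' x 1 => "b1"
Compressed: "a2b2a1b1"
Compressed length: 8

8


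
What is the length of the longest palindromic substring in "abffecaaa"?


Input: "abffecaaa"
Checking substrings for palindromes:
  [6:9] "aaa" (len 3) => palindrome
  [2:4] "ff" (len 2) => palindrome
  [6:8] "aa" (len 2) => palindrome
  [7:9] "aa" (len 2) => palindrome
Longest palindromic substring: "aaa" with length 3

3


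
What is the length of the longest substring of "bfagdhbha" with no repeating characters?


Input: "bfagdhbha"
Sliding window (track last position of each char):
  Position 0 ('b'): window [0,0] length 1 -- new best
  Position 1 ('f'): window [0,1] length 2 -- new best
  Position 2 ('a'): window [0,2] length 3 -- new best
  Position 3 ('g'): window [0,3] length 4 -- new best
  Position 4 ('d'): window [0,4] length 5 -- new best
  Position 5 ('h'): window [0,5] length 6 -- new best
  Position 6 ('b'): repeat (last at 0), move window start to 1
  Position 6 ('b'): window [1,6] length 6
  Position 7 ('h'): repeat (last at 5), move window start to 6
  Position 7 ('h'): window [6,7] length 2
  Position 8 ('a'): window [6,8] length 3
Longest substring with no repeats: "bfagdh" with length 6

6


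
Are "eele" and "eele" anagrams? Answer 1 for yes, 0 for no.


Strings: "eele", "eele"
Sorted first:  eeel
Sorted second: eeel
Sorted forms match => anagrams

1


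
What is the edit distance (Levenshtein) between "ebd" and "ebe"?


Computing edit distance: "ebd" -> "ebe"
DP table:
           e    b    e
      0    1    2    3
  e   1    0    1    2
  b   2    1    0    1
  d   3    2    1    1
Edit distance = dp[3][3] = 1

1


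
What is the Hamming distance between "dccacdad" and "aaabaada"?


Comparing "dccacdad" and "aaabaada" position by position:
  Position 0: 'd' vs 'a' => differ
  Position 1: 'c' vs 'a' => differ
  Position 2: 'c' vs 'a' => differ
  Position 3: 'a' vs 'b' => differ
  Position 4: 'c' vs 'a' => differ
  Position 5: 'd' vs 'a' => differ
  Position 6: 'a' vs 'd' => differ
  Position 7: 'd' vs 'a' => differ
Total differences (Hamming distance): 8

8


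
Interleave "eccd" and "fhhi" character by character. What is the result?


Interleaving "eccd" and "fhhi":
  Position 0: 'e' from first, 'f' from second => "ef"
  Position 1: 'c' from first, 'h' from second => "ch"
  Position 2: 'c' from first, 'h' from second => "ch"
  Position 3: 'd' from first, 'i' from second => "di"
Result: efchchdi

efchchdi


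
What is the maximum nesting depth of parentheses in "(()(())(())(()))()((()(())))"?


Input: "(()(())(())(()))()((()(())))"
Tracking depth:
  Position 0 '(': depth becomes 1
  Position 1 '(': depth becomes 2
  Position 2 ')': depth becomes 1
  Position 3 '(': depth becomes 2
  Position 4 '(': depth becomes 3
  Position 5 ')': depth becomes 2
  Position 6 ')': depth becomes 1
  Position 7 '(': depth becomes 2
  Position 8 '(': depth becomes 3
  Position 9 ')': depth becomes 2
  Position 10 ')': depth becomes 1
  Position 11 '(': depth becomes 2
  Position 12 '(': depth becomes 3
  Position 13 ')': depth becomes 2
  Position 14 ')': depth becomes 1
  Position 15 ')': depth becomes 0
  Position 16 '(': depth becomes 1
  Position 17 ')': depth becomes 0
  Position 18 '(': depth becomes 1
  Position 19 '(': depth becomes 2
  Position 20 '(': depth becomes 3
  Position 21 ')': depth becomes 2
  Position 22 '(': depth becomes 3
  Position 23 '(': depth becomes 4
  Position 24 ')': depth becomes 3
  Position 25 ')': depth becomes 2
  Position 26 ')': depth becomes 1
  Position 27 ')': depth becomes 0
Maximum depth reached: 4

4


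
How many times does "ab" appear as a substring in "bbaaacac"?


Searching for "ab" in "bbaaacac"
Scanning each position:
  Position 0: "bb" => no
  Position 1: "ba" => no
  Position 2: "aa" => no
  Position 3: "aa" => no
  Position 4: "ac" => no
  Position 5: "ca" => no
  Position 6: "ac" => no
Total occurrences: 0

0


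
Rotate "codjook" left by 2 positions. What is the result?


Input: "codjook", rotate left by 2
First 2 characters: "co"
Remaining characters: "djook"
Concatenate remaining + first: "djook" + "co" = "djookco"

djookco


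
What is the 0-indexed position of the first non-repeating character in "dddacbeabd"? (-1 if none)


Input: dddacbeabd
Character frequencies:
  'a': 2
  'b': 2
  'c': 1
  'd': 4
  'e': 1
Scanning left to right for freq == 1:
  Position 0 ('d'): freq=4, skip
  Position 1 ('d'): freq=4, skip
  Position 2 ('d'): freq=4, skip
  Position 3 ('a'): freq=2, skip
  Position 4 ('c'): unique! => answer = 4

4


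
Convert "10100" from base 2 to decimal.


Input: "10100" in base 2
Positional expansion:
  Digit '1' (value 1) x 2^4 = 16
  Digit '0' (value 0) x 2^3 = 0
  Digit '1' (value 1) x 2^2 = 4
  Digit '0' (value 0) x 2^1 = 0
  Digit '0' (value 0) x 2^0 = 0
Sum = 20

20


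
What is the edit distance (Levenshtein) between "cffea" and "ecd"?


Computing edit distance: "cffea" -> "ecd"
DP table:
           e    c    d
      0    1    2    3
  c   1    1    1    2
  f   2    2    2    2
  f   3    3    3    3
  e   4    3    4    4
  a   5    4    4    5
Edit distance = dp[5][3] = 5

5


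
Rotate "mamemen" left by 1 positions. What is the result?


Input: "mamemen", rotate left by 1
First 1 characters: "m"
Remaining characters: "amemen"
Concatenate remaining + first: "amemen" + "m" = "amemenm"

amemenm


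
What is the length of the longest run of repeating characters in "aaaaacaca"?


Input: "aaaaacaca"
Scanning for longest run:
  Position 1 ('a'): continues run of 'a', length=2
  Position 2 ('a'): continues run of 'a', length=3
  Position 3 ('a'): continues run of 'a', length=4
  Position 4 ('a'): continues run of 'a', length=5
  Position 5 ('c'): new char, reset run to 1
  Position 6 ('a'): new char, reset run to 1
  Position 7 ('c'): new char, reset run to 1
  Position 8 ('a'): new char, reset run to 1
Longest run: 'a' with length 5

5


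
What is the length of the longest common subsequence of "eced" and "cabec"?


LCS of "eced" and "cabec"
DP table:
           c    a    b    e    c
      0    0    0    0    0    0
  e   0    0    0    0    1    1
  c   0    1    1    1    1    2
  e   0    1    1    1    2    2
  d   0    1    1    1    2    2
LCS length = dp[4][5] = 2

2


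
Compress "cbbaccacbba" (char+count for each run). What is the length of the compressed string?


Input: cbbaccacbba
Runs:
  'c' x 1 => "c1"
  'b' x 2 => "b2"
  'a' x 1 => "a1"
  'c' x 2 => "c2"
  'a' x 1 => "a1"
  'c' x 1 => "c1"
  'b' x 2 => "b2"
  'a' x 1 => "a1"
Compressed: "c1b2a1c2a1c1b2a1"
Compressed length: 16

16


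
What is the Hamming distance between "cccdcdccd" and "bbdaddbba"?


Comparing "cccdcdccd" and "bbdaddbba" position by position:
  Position 0: 'c' vs 'b' => differ
  Position 1: 'c' vs 'b' => differ
  Position 2: 'c' vs 'd' => differ
  Position 3: 'd' vs 'a' => differ
  Position 4: 'c' vs 'd' => differ
  Position 5: 'd' vs 'd' => same
  Position 6: 'c' vs 'b' => differ
  Position 7: 'c' vs 'b' => differ
  Position 8: 'd' vs 'a' => differ
Total differences (Hamming distance): 8

8


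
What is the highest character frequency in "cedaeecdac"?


Input: cedaeecdac
Character counts:
  'a': 2
  'c': 3
  'd': 2
  'e': 3
Maximum frequency: 3

3


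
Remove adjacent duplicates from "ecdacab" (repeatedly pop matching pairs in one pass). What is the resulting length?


Input: ecdacab
Stack-based adjacent duplicate removal:
  Read 'e': push. Stack: e
  Read 'c': push. Stack: ec
  Read 'd': push. Stack: ecd
  Read 'a': push. Stack: ecda
  Read 'c': push. Stack: ecdac
  Read 'a': push. Stack: ecdaca
  Read 'b': push. Stack: ecdacab
Final stack: "ecdacab" (length 7)

7


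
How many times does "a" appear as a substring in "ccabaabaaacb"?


Searching for "a" in "ccabaabaaacb"
Scanning each position:
  Position 0: "c" => no
  Position 1: "c" => no
  Position 2: "a" => MATCH
  Position 3: "b" => no
  Position 4: "a" => MATCH
  Position 5: "a" => MATCH
  Position 6: "b" => no
  Position 7: "a" => MATCH
  Position 8: "a" => MATCH
  Position 9: "a" => MATCH
  Position 10: "c" => no
  Position 11: "b" => no
Total occurrences: 6

6


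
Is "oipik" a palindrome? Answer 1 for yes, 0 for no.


Input: oipik
Reversed: kipio
  Compare pos 0 ('o') with pos 4 ('k'): MISMATCH
  Compare pos 1 ('i') with pos 3 ('i'): match
Result: not a palindrome

0


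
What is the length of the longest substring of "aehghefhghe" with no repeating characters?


Input: "aehghefhghe"
Sliding window (track last position of each char):
  Position 0 ('a'): window [0,0] length 1 -- new best
  Position 1 ('e'): window [0,1] length 2 -- new best
  Position 2 ('h'): window [0,2] length 3 -- new best
  Position 3 ('g'): window [0,3] length 4 -- new best
  Position 4 ('h'): repeat (last at 2), move window start to 3
  Position 4 ('h'): window [3,4] length 2
  Position 5 ('e'): window [3,5] length 3
  Position 6 ('f'): window [3,6] length 4
  Position 7 ('h'): repeat (last at 4), move window start to 5
  Position 7 ('h'): window [5,7] length 3
  Position 8 ('g'): window [5,8] length 4
  Position 9 ('h'): repeat (last at 7), move window start to 8
  Position 9 ('h'): window [8,9] length 2
  Position 10 ('e'): window [8,10] length 3
Longest substring with no repeats: "aehg" with length 4

4


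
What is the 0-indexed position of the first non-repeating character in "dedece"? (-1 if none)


Input: dedece
Character frequencies:
  'c': 1
  'd': 2
  'e': 3
Scanning left to right for freq == 1:
  Position 0 ('d'): freq=2, skip
  Position 1 ('e'): freq=3, skip
  Position 2 ('d'): freq=2, skip
  Position 3 ('e'): freq=3, skip
  Position 4 ('c'): unique! => answer = 4

4


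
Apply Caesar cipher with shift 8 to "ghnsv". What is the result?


Caesar cipher: shift "ghnsv" by 8
  'g' (pos 6) + 8 = pos 14 = 'o'
  'h' (pos 7) + 8 = pos 15 = 'p'
  'n' (pos 13) + 8 = pos 21 = 'v'
  's' (pos 18) + 8 = pos 0 = 'a'
  'v' (pos 21) + 8 = pos 3 = 'd'
Result: opvad

opvad


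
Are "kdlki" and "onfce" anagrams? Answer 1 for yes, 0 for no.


Strings: "kdlki", "onfce"
Sorted first:  dikkl
Sorted second: cefno
Differ at position 0: 'd' vs 'c' => not anagrams

0


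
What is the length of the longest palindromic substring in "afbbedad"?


Input: "afbbedad"
Checking substrings for palindromes:
  [5:8] "dad" (len 3) => palindrome
  [2:4] "bb" (len 2) => palindrome
Longest palindromic substring: "dad" with length 3

3


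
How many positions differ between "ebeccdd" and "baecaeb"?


Comparing "ebeccdd" and "baecaeb" position by position:
  Position 0: 'e' vs 'b' => DIFFER
  Position 1: 'b' vs 'a' => DIFFER
  Position 2: 'e' vs 'e' => same
  Position 3: 'c' vs 'c' => same
  Position 4: 'c' vs 'a' => DIFFER
  Position 5: 'd' vs 'e' => DIFFER
  Position 6: 'd' vs 'b' => DIFFER
Positions that differ: 5

5


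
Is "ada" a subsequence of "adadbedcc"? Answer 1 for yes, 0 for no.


Check if "ada" is a subsequence of "adadbedcc"
Greedy scan:
  Position 0 ('a'): matches sub[0] = 'a'
  Position 1 ('d'): matches sub[1] = 'd'
  Position 2 ('a'): matches sub[2] = 'a'
  Position 3 ('d'): no match needed
  Position 4 ('b'): no match needed
  Position 5 ('e'): no match needed
  Position 6 ('d'): no match needed
  Position 7 ('c'): no match needed
  Position 8 ('c'): no match needed
All 3 characters matched => is a subsequence

1


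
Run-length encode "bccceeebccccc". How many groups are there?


Input: bccceeebccccc
Scanning for consecutive runs:
  Group 1: 'b' x 1 (positions 0-0)
  Group 2: 'c' x 3 (positions 1-3)
  Group 3: 'e' x 3 (positions 4-6)
  Group 4: 'b' x 1 (positions 7-7)
  Group 5: 'c' x 5 (positions 8-12)
Total groups: 5

5


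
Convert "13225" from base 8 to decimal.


Input: "13225" in base 8
Positional expansion:
  Digit '1' (value 1) x 8^4 = 4096
  Digit '3' (value 3) x 8^3 = 1536
  Digit '2' (value 2) x 8^2 = 128
  Digit '2' (value 2) x 8^1 = 16
  Digit '5' (value 5) x 8^0 = 5
Sum = 5781

5781


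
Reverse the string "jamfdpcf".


Input: jamfdpcf
Reading characters right to left:
  Position 7: 'f'
  Position 6: 'c'
  Position 5: 'p'
  Position 4: 'd'
  Position 3: 'f'
  Position 2: 'm'
  Position 1: 'a'
  Position 0: 'j'
Reversed: fcpdfmaj

fcpdfmaj
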